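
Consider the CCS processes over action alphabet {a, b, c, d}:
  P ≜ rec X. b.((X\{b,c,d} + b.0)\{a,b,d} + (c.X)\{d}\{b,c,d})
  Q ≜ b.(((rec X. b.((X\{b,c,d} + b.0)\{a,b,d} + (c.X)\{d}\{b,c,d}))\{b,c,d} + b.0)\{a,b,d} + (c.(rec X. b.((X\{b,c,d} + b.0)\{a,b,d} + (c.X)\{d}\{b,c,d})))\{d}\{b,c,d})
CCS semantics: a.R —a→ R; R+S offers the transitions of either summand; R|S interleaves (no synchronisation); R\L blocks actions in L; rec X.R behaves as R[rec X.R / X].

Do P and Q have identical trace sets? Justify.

Reachable graph of P (2 states):
  m0 = rec X. b.((X\{b,c,d} + b.0)\{a,b,d} + (c.X)\{d}\{b,c,d}) → -b-> m1
  m1 = ((rec X. b.((X\{b,c,d} + b.0)\{a,b,d} + (c.X)\{d}\{b,c,d}))\{b,c,d} + b.0)\{a,b,d} + (c.(rec X. b.((X\{b,c,d} + b.0)\{a,b,d} + (c.X)\{d}\{b,c,d})))\{d}\{b,c,d} → ·
Reachable graph of Q (2 states):
  n0 = b.(((rec X. b.((X\{b,c,d} + b.0)\{a,b,d} + (c.X)\{d}\{b,c,d}))\{b,c,d} + b.0)\{a,b,d} + (c.(rec X. b.((X\{b,c,d} + b.0)\{a,b,d} + (c.X)\{d}\{b,c,d})))\{d}\{b,c,d}) → -b-> n1
  n1 = ((rec X. b.((X\{b,c,d} + b.0)\{a,b,d} + (c.X)\{d}\{b,c,d}))\{b,c,d} + b.0)\{a,b,d} + (c.(rec X. b.((X\{b,c,d} + b.0)\{a,b,d} + (c.X)\{d}\{b,c,d})))\{d}\{b,c,d} → ·
Bisimilarity quotient blocks:
  B0 = {m0, n0}
  B1 = {m1, n1}
m0 ∈ B0, n0 ∈ B0 → same block
Bisimilar ⇒ trace-equivalent.

trace-equivalent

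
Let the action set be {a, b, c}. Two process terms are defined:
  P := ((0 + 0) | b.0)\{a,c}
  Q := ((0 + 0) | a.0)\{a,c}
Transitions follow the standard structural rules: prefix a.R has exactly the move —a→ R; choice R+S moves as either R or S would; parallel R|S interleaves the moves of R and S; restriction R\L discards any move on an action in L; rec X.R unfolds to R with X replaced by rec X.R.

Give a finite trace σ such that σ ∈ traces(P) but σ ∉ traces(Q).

b

P's transition system — 2 states:
  m0 = ((0 + 0) | b.0)\{a,c} :: ··b··> m1
  m1 = ((0 + 0) | 0)\{a,c} :: deadlocked
Q's transition system — 1 states:
  n0 = ((0 + 0) | a.0)\{a,c} :: deadlocked
Executing b from P (initial set {m0}):
  [1] b ⇒ {m1}
  ✓ P
Executing b from Q (initial set {n0}):
  [1] b ⇒ ∅  — Q cannot continue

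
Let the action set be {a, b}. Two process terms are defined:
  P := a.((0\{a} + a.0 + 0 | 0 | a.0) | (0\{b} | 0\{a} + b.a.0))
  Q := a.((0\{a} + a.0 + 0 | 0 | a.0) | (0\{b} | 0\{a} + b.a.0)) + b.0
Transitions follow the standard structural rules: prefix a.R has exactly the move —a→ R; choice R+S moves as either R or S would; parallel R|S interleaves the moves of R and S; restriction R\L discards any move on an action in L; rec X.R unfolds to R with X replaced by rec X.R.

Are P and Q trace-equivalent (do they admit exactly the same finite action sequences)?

LTS(P): 10 reachable states
  m0 = a.((0\{a} + a.0 + 0 | 0 | a.0) | (0\{b} | 0\{a} + b.a.0)) ⊢ --a--▸ m1
  m1 = (0\{a} + a.0 + 0 | 0 | a.0) | (0\{b} | 0\{a} + b.a.0) ⊢ --a--▸ m2, --a--▸ m3, --b--▸ m4
  m2 = 0 | (0\{b} | 0\{a} + b.a.0) ⊢ --b--▸ m5
  m3 = 0 | 0 | 0 | (0\{b} | 0\{a} + b.a.0) ⊢ --b--▸ m6
  m4 = (0\{a} + a.0 + 0 | 0 | a.0) | a.0 ⊢ --a--▸ m5, --a--▸ m6, --a--▸ m7
  m5 = 0 | a.0 ⊢ --a--▸ m8
  m6 = 0 | 0 | 0 | a.0 ⊢ --a--▸ m9
  m7 = (0\{a} + a.0 + 0 | 0 | a.0) | 0 ⊢ --a--▸ m8, --a--▸ m9
  m8 = 0 | 0 ⊢ ∅
  m9 = 0 | 0 | 0 | 0 ⊢ ∅
LTS(Q): 11 reachable states
  n0 = a.((0\{a} + a.0 + 0 | 0 | a.0) | (0\{b} | 0\{a} + b.a.0)) + b.0 ⊢ --a--▸ n1, --b--▸ n2
  n1 = (0\{a} + a.0 + 0 | 0 | a.0) | (0\{b} | 0\{a} + b.a.0) ⊢ --a--▸ n3, --a--▸ n4, --b--▸ n5
  n2 = 0 ⊢ ∅
  n3 = 0 | (0\{b} | 0\{a} + b.a.0) ⊢ --b--▸ n6
  n4 = 0 | 0 | 0 | (0\{b} | 0\{a} + b.a.0) ⊢ --b--▸ n7
  n5 = (0\{a} + a.0 + 0 | 0 | a.0) | a.0 ⊢ --a--▸ n6, --a--▸ n7, --a--▸ n8
  n6 = 0 | a.0 ⊢ --a--▸ n9
  n7 = 0 | 0 | 0 | a.0 ⊢ --a--▸ n10
  n8 = (0\{a} + a.0 + 0 | 0 | a.0) | 0 ⊢ --a--▸ n10, --a--▸ n9
  n9 = 0 | 0 ⊢ ∅
  n10 = 0 | 0 | 0 | 0 ⊢ ∅
Executing b from Q (initial set {n0}):
  step 1 (b): {n2}
  ✓ Q
Executing b from P (initial set {m0}):
  step 1 (b): no successor for P

NO — witness ⟨b⟩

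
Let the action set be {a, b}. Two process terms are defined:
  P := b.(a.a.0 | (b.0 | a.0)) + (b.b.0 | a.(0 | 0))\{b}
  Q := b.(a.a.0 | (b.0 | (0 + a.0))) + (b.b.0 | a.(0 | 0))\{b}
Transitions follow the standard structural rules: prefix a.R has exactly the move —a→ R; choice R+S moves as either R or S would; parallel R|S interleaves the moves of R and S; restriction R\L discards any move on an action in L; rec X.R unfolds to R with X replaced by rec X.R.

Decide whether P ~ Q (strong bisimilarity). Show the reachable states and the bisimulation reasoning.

P's transition system — 14 states:
  s0 = b.(a.a.0 | (b.0 | a.0)) + (b.b.0 | a.(0 | 0))\{b} | =a=> s1, =b=> s2
  s1 = (b.b.0 | (0 | 0))\{b} | (no moves)
  s2 = a.a.0 | (b.0 | a.0) | =a=> s3, =a=> s4, =b=> s5
  s3 = a.0 | (b.0 | a.0) | =a=> s6, =a=> s7, =b=> s8
  s4 = a.a.0 | (b.0 | 0) | =a=> s7, =b=> s9
  s5 = a.a.0 | (0 | a.0) | =a=> s8, =a=> s9
  s6 = 0 | (b.0 | a.0) | =a=> s10, =b=> s11
  s7 = a.0 | (b.0 | 0) | =a=> s10, =b=> s12
  s8 = a.0 | (0 | a.0) | =a=> s11, =a=> s12
  s9 = a.a.0 | (0 | 0) | =a=> s12
  s10 = 0 | (b.0 | 0) | =b=> s13
  s11 = 0 | (0 | a.0) | =a=> s13
  s12 = a.0 | (0 | 0) | =a=> s13
  s13 = 0 | (0 | 0) | (no moves)
Q's transition system — 14 states:
  t0 = b.(a.a.0 | (b.0 | (0 + a.0))) + (b.b.0 | a.(0 | 0))\{b} | =a=> t1, =b=> t2
  t1 = (b.b.0 | (0 | 0))\{b} | (no moves)
  t2 = a.a.0 | (b.0 | (0 + a.0)) | =a=> t3, =a=> t4, =b=> t5
  t3 = a.0 | (b.0 | (0 + a.0)) | =a=> t6, =a=> t7, =b=> t8
  t4 = a.a.0 | (b.0 | 0) | =a=> t7, =b=> t9
  t5 = a.a.0 | (0 | (0 + a.0)) | =a=> t8, =a=> t9
  t6 = 0 | (b.0 | (0 + a.0)) | =a=> t10, =b=> t11
  t7 = a.0 | (b.0 | 0) | =a=> t10, =b=> t12
  t8 = a.0 | (0 | (0 + a.0)) | =a=> t11, =a=> t12
  t9 = a.a.0 | (0 | 0) | =a=> t12
  t10 = 0 | (b.0 | 0) | =b=> t13
  t11 = 0 | (0 | (0 + a.0)) | =a=> t13
  t12 = a.0 | (0 | 0) | =a=> t13
  t13 = 0 | (0 | 0) | (no moves)
Bisimilarity quotient blocks:
  B0 = {s0, t0}
  B1 = {s1, s13, t1, t13}
  B2 = {s2, t2}
  B3 = {s3, s4, t3, t4}
  B4 = {s6, s7, t6, t7}
  B5 = {s10, t10}
  B6 = {s11, s12, t11, t12}
  B7 = {s8, s9, t8, t9}
  B8 = {s5, t5}
s0 ∈ B0, t0 ∈ B0 → same block

YES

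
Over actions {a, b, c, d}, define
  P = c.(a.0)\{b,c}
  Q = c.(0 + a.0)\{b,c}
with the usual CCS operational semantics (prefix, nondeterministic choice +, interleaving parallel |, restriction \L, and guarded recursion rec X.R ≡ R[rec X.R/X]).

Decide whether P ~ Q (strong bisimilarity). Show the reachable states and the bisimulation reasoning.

LTS(P): 3 reachable states
  p0 = c.(a.0)\{b,c} :: —c→ p1
  p1 = (a.0)\{b,c} :: —a→ p2
  p2 = 0\{b,c} :: ∅
LTS(Q): 3 reachable states
  q0 = c.(0 + a.0)\{b,c} :: —c→ q1
  q1 = (0 + a.0)\{b,c} :: —a→ q2
  q2 = 0\{b,c} :: ∅
Partition-refinement fixed point:
  B0 = {p0, q0}
  B1 = {p1, q1}
  B2 = {p2, q2}
p0 ∈ B0, q0 ∈ B0 → same block

bisimilar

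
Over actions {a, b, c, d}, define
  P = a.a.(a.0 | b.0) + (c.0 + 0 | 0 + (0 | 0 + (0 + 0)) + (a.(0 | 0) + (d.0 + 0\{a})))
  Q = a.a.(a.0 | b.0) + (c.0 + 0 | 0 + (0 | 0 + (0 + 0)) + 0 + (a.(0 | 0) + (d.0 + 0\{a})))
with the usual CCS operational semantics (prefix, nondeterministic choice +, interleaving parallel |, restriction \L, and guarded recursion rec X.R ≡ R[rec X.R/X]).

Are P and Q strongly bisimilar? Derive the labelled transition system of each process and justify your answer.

bisimilar

P's transition system — 7 states:
  u0 = a.a.(a.0 | b.0) + (c.0 + 0 | 0 + (0 | 0 + (0 + 0)) + (a.(0 | 0) + (d.0 + 0\{a}))) | --a--▸ u1, --a--▸ u2, --c--▸ u3, --d--▸ u3
  u1 = 0 | 0 | ∅
  u2 = a.(a.0 | b.0) | --a--▸ u4
  u3 = 0 | ∅
  u4 = a.0 | b.0 | --a--▸ u5, --b--▸ u6
  u5 = 0 | b.0 | --b--▸ u1
  u6 = a.0 | 0 | --a--▸ u1
Q's transition system — 7 states:
  v0 = a.a.(a.0 | b.0) + (c.0 + 0 | 0 + (0 | 0 + (0 + 0)) + 0 + (a.(0 | 0) + (d.0 + 0\{a}))) | --a--▸ v1, --a--▸ v2, --c--▸ v3, --d--▸ v3
  v1 = 0 | 0 | ∅
  v2 = a.(a.0 | b.0) | --a--▸ v4
  v3 = 0 | ∅
  v4 = a.0 | b.0 | --a--▸ v5, --b--▸ v6
  v5 = 0 | b.0 | --b--▸ v1
  v6 = a.0 | 0 | --a--▸ v1
Coarsest stable partition (strong bisimilarity classes):
  B0 = {u0, v0}
  B1 = {u2, v2}
  B2 = {u4, v4}
  B3 = {u5, v5}
  B4 = {u1, u3, v1, v3}
  B5 = {u6, v6}
u0 ∈ B0, v0 ∈ B0 → same block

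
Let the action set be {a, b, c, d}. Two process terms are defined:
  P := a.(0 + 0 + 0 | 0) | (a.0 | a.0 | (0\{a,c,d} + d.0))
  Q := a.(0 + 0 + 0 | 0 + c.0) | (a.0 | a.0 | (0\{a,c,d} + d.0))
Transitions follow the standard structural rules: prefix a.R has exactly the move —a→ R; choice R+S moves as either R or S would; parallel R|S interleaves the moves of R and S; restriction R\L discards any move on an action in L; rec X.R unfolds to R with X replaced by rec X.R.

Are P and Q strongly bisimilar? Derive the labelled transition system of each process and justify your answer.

P's transition system — 16 states:
  s0 = a.(0 + 0 + 0 | 0) | (a.0 | a.0 | (0\{a,c,d} + d.0)) → -a-> s1, -a-> s2, -a-> s3, -d-> s4
  s1 = (0 + 0 + 0 | 0) | (a.0 | a.0 | (0\{a,c,d} + d.0)) → -a-> s5, -a-> s6, -d-> s7
  s2 = a.(0 + 0 + 0 | 0) | (0 | a.0 | (0\{a,c,d} + d.0)) → -a-> s5, -a-> s8, -d-> s9
  s3 = a.(0 + 0 + 0 | 0) | (a.0 | 0 | (0\{a,c,d} + d.0)) → -a-> s6, -a-> s8, -d-> s10
  s4 = a.(0 + 0 + 0 | 0) | (a.0 | a.0 | 0) → -a-> s10, -a-> s7, -a-> s9
  s5 = (0 + 0 + 0 | 0) | (0 | a.0 | (0\{a,c,d} + d.0)) → -a-> s11, -d-> s12
  s6 = (0 + 0 + 0 | 0) | (a.0 | 0 | (0\{a,c,d} + d.0)) → -a-> s11, -d-> s13
  s7 = (0 + 0 + 0 | 0) | (a.0 | a.0 | 0) → -a-> s12, -a-> s13
  s8 = a.(0 + 0 + 0 | 0) | (0 | 0 | (0\{a,c,d} + d.0)) → -a-> s11, -d-> s14
  s9 = a.(0 + 0 + 0 | 0) | (0 | a.0 | 0) → -a-> s12, -a-> s14
  s10 = a.(0 + 0 + 0 | 0) | (a.0 | 0 | 0) → -a-> s13, -a-> s14
  s11 = (0 + 0 + 0 | 0) | (0 | 0 | (0\{a,c,d} + d.0)) → -d-> s15
  s12 = (0 + 0 + 0 | 0) | (0 | a.0 | 0) → -a-> s15
  s13 = (0 + 0 + 0 | 0) | (a.0 | 0 | 0) → -a-> s15
  s14 = a.(0 + 0 + 0 | 0) | (0 | 0 | 0) → -a-> s15
  s15 = (0 + 0 + 0 | 0) | (0 | 0 | 0) → deadlocked
Q's transition system — 24 states:
  t0 = a.(0 + 0 + 0 | 0 + c.0) | (a.0 | a.0 | (0\{a,c,d} + d.0)) → -a-> t1, -a-> t2, -a-> t3, -d-> t4
  t1 = (0 + 0 + 0 | 0 + c.0) | (a.0 | a.0 | (0\{a,c,d} + d.0)) → -a-> t5, -a-> t6, -c-> t7, -d-> t8
  t2 = a.(0 + 0 + 0 | 0 + c.0) | (0 | a.0 | (0\{a,c,d} + d.0)) → -a-> t5, -a-> t9, -d-> t10
  t3 = a.(0 + 0 + 0 | 0 + c.0) | (a.0 | 0 | (0\{a,c,d} + d.0)) → -a-> t6, -a-> t9, -d-> t11
  t4 = a.(0 + 0 + 0 | 0 + c.0) | (a.0 | a.0 | 0) → -a-> t10, -a-> t11, -a-> t8
  t5 = (0 + 0 + 0 | 0 + c.0) | (0 | a.0 | (0\{a,c,d} + d.0)) → -a-> t12, -c-> t13, -d-> t14
  t6 = (0 + 0 + 0 | 0 + c.0) | (a.0 | 0 | (0\{a,c,d} + d.0)) → -a-> t12, -c-> t15, -d-> t16
  t7 = 0 | (a.0 | a.0 | (0\{a,c,d} + d.0)) → -a-> t13, -a-> t15, -d-> t17
  t8 = (0 + 0 + 0 | 0 + c.0) | (a.0 | a.0 | 0) → -a-> t14, -a-> t16, -c-> t17
  t9 = a.(0 + 0 + 0 | 0 + c.0) | (0 | 0 | (0\{a,c,d} + d.0)) → -a-> t12, -d-> t18
  t10 = a.(0 + 0 + 0 | 0 + c.0) | (0 | a.0 | 0) → -a-> t14, -a-> t18
  t11 = a.(0 + 0 + 0 | 0 + c.0) | (a.0 | 0 | 0) → -a-> t16, -a-> t18
  t12 = (0 + 0 + 0 | 0 + c.0) | (0 | 0 | (0\{a,c,d} + d.0)) → -c-> t19, -d-> t20
  t13 = 0 | (0 | a.0 | (0\{a,c,d} + d.0)) → -a-> t19, -d-> t21
  t14 = (0 + 0 + 0 | 0 + c.0) | (0 | a.0 | 0) → -a-> t20, -c-> t21
  t15 = 0 | (a.0 | 0 | (0\{a,c,d} + d.0)) → -a-> t19, -d-> t22
  t16 = (0 + 0 + 0 | 0 + c.0) | (a.0 | 0 | 0) → -a-> t20, -c-> t22
  t17 = 0 | (a.0 | a.0 | 0) → -a-> t21, -a-> t22
  t18 = a.(0 + 0 + 0 | 0 + c.0) | (0 | 0 | 0) → -a-> t20
  t19 = 0 | (0 | 0 | (0\{a,c,d} + d.0)) → -d-> t23
  t20 = (0 + 0 + 0 | 0 + c.0) | (0 | 0 | 0) → -c-> t23
  t21 = 0 | (0 | a.0 | 0) → -a-> t23
  t22 = 0 | (a.0 | 0 | 0) → -a-> t23
  t23 = 0 | (0 | 0 | 0) → deadlocked
Coarsest stable partition (strong bisimilarity classes):
  B0 = {s0}
  B1 = {s1, s2, s3, t7}
  B2 = {s10, s7, s9, t17}
  B3 = {s12, s13, s14, t21, t22}
  B4 = {s15, t23}
  B5 = {s5, s6, s8, t13, t15}
  B6 = {s11, t19}
  B7 = {s4}
  B8 = {t0}
  B9 = {t2, t3}
  B10 = {t9}
  B11 = {t12}
  B12 = {t20}
  B13 = {t18}
  B14 = {t10, t11}
  B15 = {t14, t16}
  B16 = {t5, t6}
  B17 = {t1}
  B18 = {t8}
  B19 = {t4}
s0 ∈ B0, t0 ∈ B8 → different blocks

not bisimilar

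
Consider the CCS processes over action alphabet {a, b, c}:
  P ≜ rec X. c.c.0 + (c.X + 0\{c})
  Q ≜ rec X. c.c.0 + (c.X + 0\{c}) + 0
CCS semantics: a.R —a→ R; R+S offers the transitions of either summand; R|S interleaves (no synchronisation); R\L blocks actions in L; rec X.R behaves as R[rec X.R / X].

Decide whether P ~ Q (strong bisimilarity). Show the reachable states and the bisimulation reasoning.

P's transition system — 3 states:
  u0 = rec X. c.c.0 + (c.X + 0\{c}) → =c=> u0, =c=> u1
  u1 = c.0 → =c=> u2
  u2 = 0 → (no moves)
Q's transition system — 3 states:
  v0 = rec X. c.c.0 + (c.X + 0\{c}) + 0 → =c=> v0, =c=> v1
  v1 = c.0 → =c=> v2
  v2 = 0 → (no moves)
Partition-refinement fixed point:
  B0 = {u0, v0}
  B1 = {u1, v1}
  B2 = {u2, v2}
u0 ∈ B0, v0 ∈ B0 → same block

bisimilar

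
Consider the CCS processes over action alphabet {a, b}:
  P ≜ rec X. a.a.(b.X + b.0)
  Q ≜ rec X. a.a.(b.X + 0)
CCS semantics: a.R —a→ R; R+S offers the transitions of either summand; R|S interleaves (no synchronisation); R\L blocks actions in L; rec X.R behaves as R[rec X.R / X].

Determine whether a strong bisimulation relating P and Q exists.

P ≁ Q

Reachable graph of P (4 states):
  s0 = rec X. a.a.(b.X + b.0) :: -a-> s1
  s1 = a.(b.(rec X. a.a.(b.X + b.0)) + b.0) :: -a-> s2
  s2 = b.(rec X. a.a.(b.X + b.0)) + b.0 :: -b-> s0, -b-> s3
  s3 = 0 :: ·
Reachable graph of Q (3 states):
  t0 = rec X. a.a.(b.X + 0) :: -a-> t1
  t1 = a.(b.(rec X. a.a.(b.X + 0)) + 0) :: -a-> t2
  t2 = b.(rec X. a.a.(b.X + 0)) + 0 :: -b-> t0
Bisimilarity quotient blocks:
  B0 = {s0}
  B1 = {s1}
  B2 = {s2}
  B3 = {s3}
  B4 = {t0}
  B5 = {t1}
  B6 = {t2}
s0 ∈ B0, t0 ∈ B4 → different blocks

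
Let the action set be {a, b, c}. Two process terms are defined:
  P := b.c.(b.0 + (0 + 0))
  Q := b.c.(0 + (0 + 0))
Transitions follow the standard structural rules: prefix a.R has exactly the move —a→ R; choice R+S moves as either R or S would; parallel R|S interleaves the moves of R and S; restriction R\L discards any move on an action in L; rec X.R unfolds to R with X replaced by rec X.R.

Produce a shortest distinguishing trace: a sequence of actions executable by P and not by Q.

bcb

Reachable graph of P (4 states):
  p0 = b.c.(b.0 + (0 + 0)) ⊢ —b→ p1
  p1 = c.(b.0 + (0 + 0)) ⊢ —c→ p2
  p2 = b.0 + (0 + 0) ⊢ —b→ p3
  p3 = 0 ⊢ deadlocked
Reachable graph of Q (3 states):
  q0 = b.c.(0 + (0 + 0)) ⊢ —b→ q1
  q1 = c.(0 + (0 + 0)) ⊢ —c→ q2
  q2 = 0 + (0 + 0) ⊢ deadlocked
Executing bcb from P (initial set {p0}):
  [1] b ⇒ {p1}
  [2] c ⇒ {p2}
  [3] b ⇒ {p3}
  ✓ P
Executing bcb from Q (initial set {q0}):
  [1] b ⇒ {q1}
  [2] c ⇒ {q2}
  [3] b ⇒ no successor for Q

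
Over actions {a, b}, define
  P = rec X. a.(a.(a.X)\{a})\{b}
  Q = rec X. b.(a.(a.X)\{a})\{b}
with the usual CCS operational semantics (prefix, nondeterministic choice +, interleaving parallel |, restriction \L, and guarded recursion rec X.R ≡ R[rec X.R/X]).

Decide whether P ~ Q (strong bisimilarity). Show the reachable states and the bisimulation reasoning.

LTS(P): 3 reachable states
  u0 = rec X. a.(a.(a.X)\{a})\{b} has moves —a→ u1
  u1 = (a.(a.(rec X. a.(a.(a.X)\{a})\{b}))\{a})\{b} has moves —a→ u2
  u2 = (a.(rec X. a.(a.(a.X)\{a})\{b}))\{a}\{b} has moves deadlocked
LTS(Q): 3 reachable states
  v0 = rec X. b.(a.(a.X)\{a})\{b} has moves —b→ v1
  v1 = (a.(a.(rec X. b.(a.(a.X)\{a})\{b}))\{a})\{b} has moves —a→ v2
  v2 = (a.(rec X. b.(a.(a.X)\{a})\{b}))\{a}\{b} has moves deadlocked
Partition-refinement fixed point:
  B0 = {u0}
  B1 = {u1, v1}
  B2 = {u2, v2}
  B3 = {v0}
u0 ∈ B0, v0 ∈ B3 → different blocks

P ≁ Q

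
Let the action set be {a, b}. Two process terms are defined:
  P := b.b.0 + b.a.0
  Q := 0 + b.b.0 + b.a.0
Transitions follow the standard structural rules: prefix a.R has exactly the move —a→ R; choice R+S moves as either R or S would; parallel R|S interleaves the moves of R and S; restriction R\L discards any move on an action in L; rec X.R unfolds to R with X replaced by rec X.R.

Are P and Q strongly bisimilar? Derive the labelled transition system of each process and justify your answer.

LTS(P): 4 reachable states
  s0 = b.b.0 + b.a.0 :: —b→ s1, —b→ s2
  s1 = a.0 :: —a→ s3
  s2 = b.0 :: —b→ s3
  s3 = 0 :: deadlocked
LTS(Q): 4 reachable states
  t0 = 0 + b.b.0 + b.a.0 :: —b→ t1, —b→ t2
  t1 = a.0 :: —a→ t3
  t2 = b.0 :: —b→ t3
  t3 = 0 :: deadlocked
Bisimilarity quotient blocks:
  B0 = {s0, t0}
  B1 = {s1, t1}
  B2 = {s3, t3}
  B3 = {s2, t2}
s0 ∈ B0, t0 ∈ B0 → same block

P ~ Q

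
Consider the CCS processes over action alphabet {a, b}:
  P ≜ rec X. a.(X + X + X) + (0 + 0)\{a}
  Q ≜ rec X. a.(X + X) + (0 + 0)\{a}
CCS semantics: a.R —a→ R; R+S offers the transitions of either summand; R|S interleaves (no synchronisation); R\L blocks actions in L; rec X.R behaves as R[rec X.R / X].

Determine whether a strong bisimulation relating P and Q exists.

YES

P's transition system — 2 states:
  m0 = rec X. a.(X + X + X) + (0 + 0)\{a} ⊢ -a-> m1
  m1 = (rec X. a.(X + X + X) + (0 + 0)\{a}) + (rec X. a.(X + X + X) + (0 + 0)\{a}) + (rec X. a.(X + X + X) + (0 + 0)\{a}) ⊢ -a-> m1
Q's transition system — 2 states:
  n0 = rec X. a.(X + X) + (0 + 0)\{a} ⊢ -a-> n1
  n1 = (rec X. a.(X + X) + (0 + 0)\{a}) + (rec X. a.(X + X) + (0 + 0)\{a}) ⊢ -a-> n1
Bisimilarity quotient blocks:
  B0 = {m0, m1, n0, n1}
m0 ∈ B0, n0 ∈ B0 → same block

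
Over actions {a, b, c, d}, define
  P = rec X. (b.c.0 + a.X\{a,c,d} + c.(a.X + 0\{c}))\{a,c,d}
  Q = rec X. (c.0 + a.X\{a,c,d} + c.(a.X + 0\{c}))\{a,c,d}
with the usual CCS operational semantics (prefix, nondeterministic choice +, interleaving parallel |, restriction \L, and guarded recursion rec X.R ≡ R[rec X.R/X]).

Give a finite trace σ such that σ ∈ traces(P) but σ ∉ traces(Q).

b

P's transition system — 2 states:
  u0 = rec X. (b.c.0 + a.X\{a,c,d} + c.(a.X + 0\{c}))\{a,c,d} has moves -b-> u1
  u1 = (c.0)\{a,c,d} has moves stopped
Q's transition system — 1 states:
  v0 = rec X. (c.0 + a.X\{a,c,d} + c.(a.X + 0\{c}))\{a,c,d} has moves stopped
Run σ = ⟨b⟩ on P: start {u0}
  after b @ step 1: {u1}
  ✓ P
Run σ = ⟨b⟩ on Q: start {v0}
  after b @ step 1: ∅ (Q stuck)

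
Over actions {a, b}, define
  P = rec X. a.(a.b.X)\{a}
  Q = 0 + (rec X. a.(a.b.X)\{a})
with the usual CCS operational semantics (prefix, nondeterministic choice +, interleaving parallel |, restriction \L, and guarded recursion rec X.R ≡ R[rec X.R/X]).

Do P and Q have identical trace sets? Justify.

YES

P's transition system — 2 states:
  u0 = rec X. a.(a.b.X)\{a} has moves ··a··> u1
  u1 = (a.b.(rec X. a.(a.b.X)\{a}))\{a} has moves deadlocked
Q's transition system — 2 states:
  v0 = 0 + (rec X. a.(a.b.X)\{a}) has moves ··a··> v1
  v1 = (a.b.(rec X. a.(a.b.X)\{a}))\{a} has moves deadlocked
Bisimilarity quotient blocks:
  B0 = {u0, v0}
  B1 = {u1, v1}
u0 ∈ B0, v0 ∈ B0 → same block
Bisimilar ⇒ trace-equivalent.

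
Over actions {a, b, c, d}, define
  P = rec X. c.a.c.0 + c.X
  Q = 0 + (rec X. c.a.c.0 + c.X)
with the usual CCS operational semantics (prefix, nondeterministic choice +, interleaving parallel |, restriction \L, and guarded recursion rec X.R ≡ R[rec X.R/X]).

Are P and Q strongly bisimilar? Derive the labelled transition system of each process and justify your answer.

YES

Reachable graph of P (4 states):
  u0 = rec X. c.a.c.0 + c.X :: --c--▸ u0, --c--▸ u1
  u1 = a.c.0 :: --a--▸ u2
  u2 = c.0 :: --c--▸ u3
  u3 = 0 :: stopped
Reachable graph of Q (5 states):
  v0 = 0 + (rec X. c.a.c.0 + c.X) :: --c--▸ v1, --c--▸ v2
  v1 = a.c.0 :: --a--▸ v3
  v2 = rec X. c.a.c.0 + c.X :: --c--▸ v1, --c--▸ v2
  v3 = c.0 :: --c--▸ v4
  v4 = 0 :: stopped
Bisimilarity quotient blocks:
  B0 = {u0, v0, v2}
  B1 = {u1, v1}
  B2 = {u2, v3}
  B3 = {u3, v4}
u0 ∈ B0, v0 ∈ B0 → same block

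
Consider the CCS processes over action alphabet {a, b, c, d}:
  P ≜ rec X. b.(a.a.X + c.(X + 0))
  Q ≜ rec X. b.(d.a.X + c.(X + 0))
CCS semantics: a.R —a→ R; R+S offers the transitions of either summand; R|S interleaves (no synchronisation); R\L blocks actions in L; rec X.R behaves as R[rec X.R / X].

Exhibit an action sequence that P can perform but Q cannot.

Reachable graph of P (4 states):
  p0 = rec X. b.(a.a.X + c.(X + 0)) | -b-> p1
  p1 = a.a.(rec X. b.(a.a.X + c.(X + 0))) + c.((rec X. b.(a.a.X + c.(X + 0))) + 0) | -a-> p2, -c-> p3
  p2 = a.(rec X. b.(a.a.X + c.(X + 0))) | -a-> p0
  p3 = (rec X. b.(a.a.X + c.(X + 0))) + 0 | -b-> p1
Reachable graph of Q (4 states):
  q0 = rec X. b.(d.a.X + c.(X + 0)) | -b-> q1
  q1 = d.a.(rec X. b.(d.a.X + c.(X + 0))) + c.((rec X. b.(d.a.X + c.(X + 0))) + 0) | -c-> q2, -d-> q3
  q2 = (rec X. b.(d.a.X + c.(X + 0))) + 0 | -b-> q1
  q3 = a.(rec X. b.(d.a.X + c.(X + 0))) | -a-> q0
Run σ = ⟨ba⟩ on P: start {p0}
  step 1 (b): {p1}
  step 2 (a): {p2}
  — P admits the full trace.
Run σ = ⟨ba⟩ on Q: start {q0}
  step 1 (b): {q1}
  step 2 (a): ∅  — Q cannot continue

ba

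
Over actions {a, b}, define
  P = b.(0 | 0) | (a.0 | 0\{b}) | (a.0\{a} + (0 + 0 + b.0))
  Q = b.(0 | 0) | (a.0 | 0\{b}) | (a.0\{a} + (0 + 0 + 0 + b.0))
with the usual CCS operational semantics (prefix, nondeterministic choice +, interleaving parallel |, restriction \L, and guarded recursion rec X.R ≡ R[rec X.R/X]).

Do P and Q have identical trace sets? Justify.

Reachable graph of P (12 states):
  m0 = b.(0 | 0) | (a.0 | 0\{b}) | (a.0\{a} + (0 + 0 + b.0)) → -a-> m1, -a-> m2, -b-> m3, -b-> m4
  m1 = b.(0 | 0) | (0 | 0\{b}) | (a.0\{a} + (0 + 0 + b.0)) → -a-> m5, -b-> m6, -b-> m7
  m2 = b.(0 | 0) | (a.0 | 0\{b}) | 0\{a} → -a-> m5, -b-> m8
  m3 = 0 | 0 | (a.0 | 0\{b}) | (a.0\{a} + (0 + 0 + b.0)) → -a-> m6, -a-> m8, -b-> m9
  m4 = b.(0 | 0) | (a.0 | 0\{b}) | 0 → -a-> m7, -b-> m9
  m5 = b.(0 | 0) | (0 | 0\{b}) | 0\{a} → -b-> m10
  m6 = 0 | 0 | (0 | 0\{b}) | (a.0\{a} + (0 + 0 + b.0)) → -a-> m10, -b-> m11
  m7 = b.(0 | 0) | (0 | 0\{b}) | 0 → -b-> m11
  m8 = 0 | 0 | (a.0 | 0\{b}) | 0\{a} → -a-> m10
  m9 = 0 | 0 | (a.0 | 0\{b}) | 0 → -a-> m11
  m10 = 0 | 0 | (0 | 0\{b}) | 0\{a} → ∅
  m11 = 0 | 0 | (0 | 0\{b}) | 0 → ∅
Reachable graph of Q (12 states):
  n0 = b.(0 | 0) | (a.0 | 0\{b}) | (a.0\{a} + (0 + 0 + 0 + b.0)) → -a-> n1, -a-> n2, -b-> n3, -b-> n4
  n1 = b.(0 | 0) | (0 | 0\{b}) | (a.0\{a} + (0 + 0 + 0 + b.0)) → -a-> n5, -b-> n6, -b-> n7
  n2 = b.(0 | 0) | (a.0 | 0\{b}) | 0\{a} → -a-> n5, -b-> n8
  n3 = 0 | 0 | (a.0 | 0\{b}) | (a.0\{a} + (0 + 0 + 0 + b.0)) → -a-> n6, -a-> n8, -b-> n9
  n4 = b.(0 | 0) | (a.0 | 0\{b}) | 0 → -a-> n7, -b-> n9
  n5 = b.(0 | 0) | (0 | 0\{b}) | 0\{a} → -b-> n10
  n6 = 0 | 0 | (0 | 0\{b}) | (a.0\{a} + (0 + 0 + 0 + b.0)) → -a-> n10, -b-> n11
  n7 = b.(0 | 0) | (0 | 0\{b}) | 0 → -b-> n11
  n8 = 0 | 0 | (a.0 | 0\{b}) | 0\{a} → -a-> n10
  n9 = 0 | 0 | (a.0 | 0\{b}) | 0 → -a-> n11
  n10 = 0 | 0 | (0 | 0\{b}) | 0\{a} → ∅
  n11 = 0 | 0 | (0 | 0\{b}) | 0 → ∅
Coarsest stable partition (strong bisimilarity classes):
  B0 = {m0, n0}
  B1 = {m3, n3}
  B2 = {m8, m9, n8, n9}
  B3 = {m10, m11, n10, n11}
  B4 = {m6, n6}
  B5 = {m2, m4, n2, n4}
  B6 = {m5, m7, n5, n7}
  B7 = {m1, n1}
m0 ∈ B0, n0 ∈ B0 → same block
Bisimilar ⇒ trace-equivalent.

trace-equivalent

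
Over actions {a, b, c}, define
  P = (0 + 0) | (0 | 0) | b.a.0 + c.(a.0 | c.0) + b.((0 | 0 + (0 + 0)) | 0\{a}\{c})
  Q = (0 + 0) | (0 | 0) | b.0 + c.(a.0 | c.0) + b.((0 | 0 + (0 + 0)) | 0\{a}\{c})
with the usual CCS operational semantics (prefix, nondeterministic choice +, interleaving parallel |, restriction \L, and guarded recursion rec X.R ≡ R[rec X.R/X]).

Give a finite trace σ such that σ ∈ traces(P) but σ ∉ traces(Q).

Reachable graph of P (8 states):
  p0 = (0 + 0) | (0 | 0) | b.a.0 + c.(a.0 | c.0) + b.((0 | 0 + (0 + 0)) | 0\{a}\{c}) has moves —b→ p1, —b→ p2, —c→ p3
  p1 = (0 + 0) | (0 | 0) | a.0 has moves —a→ p4
  p2 = (0 | 0 + (0 + 0)) | 0\{a}\{c} has moves (no moves)
  p3 = a.0 | c.0 has moves —a→ p5, —c→ p6
  p4 = (0 + 0) | (0 | 0) | 0 has moves (no moves)
  p5 = 0 | c.0 has moves —c→ p7
  p6 = a.0 | 0 has moves —a→ p7
  p7 = 0 | 0 has moves (no moves)
Reachable graph of Q (7 states):
  q0 = (0 + 0) | (0 | 0) | b.0 + c.(a.0 | c.0) + b.((0 | 0 + (0 + 0)) | 0\{a}\{c}) has moves —b→ q1, —b→ q2, —c→ q3
  q1 = (0 + 0) | (0 | 0) | 0 has moves (no moves)
  q2 = (0 | 0 + (0 + 0)) | 0\{a}\{c} has moves (no moves)
  q3 = a.0 | c.0 has moves —a→ q4, —c→ q5
  q4 = 0 | c.0 has moves —c→ q6
  q5 = a.0 | 0 has moves —a→ q6
  q6 = 0 | 0 has moves (no moves)
Trace ⟨ba⟩ through P, begin at {p0}:
  step 1 (b): {p1, p2}
  step 2 (a): {p4}
  P completes σ.
Trace ⟨ba⟩ through Q, begin at {q0}:
  step 1 (b): {q1, q2}
  step 2 (a): ∅  — Q cannot continue

ba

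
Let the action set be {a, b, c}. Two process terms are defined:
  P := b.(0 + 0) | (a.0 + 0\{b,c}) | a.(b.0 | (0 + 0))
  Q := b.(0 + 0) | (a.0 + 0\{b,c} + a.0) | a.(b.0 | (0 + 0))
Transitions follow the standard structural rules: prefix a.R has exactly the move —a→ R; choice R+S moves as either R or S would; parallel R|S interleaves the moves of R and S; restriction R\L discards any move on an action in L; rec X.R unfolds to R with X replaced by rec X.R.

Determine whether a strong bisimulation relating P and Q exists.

Reachable graph of P (12 states):
  s0 = b.(0 + 0) | (a.0 + 0\{b,c}) | a.(b.0 | (0 + 0)) | --a--▸ s1, --a--▸ s2, --b--▸ s3
  s1 = b.(0 + 0) | (a.0 + 0\{b,c}) | (b.0 | (0 + 0)) | --a--▸ s4, --b--▸ s5, --b--▸ s6
  s2 = b.(0 + 0) | 0 | a.(b.0 | (0 + 0)) | --a--▸ s4, --b--▸ s7
  s3 = (0 + 0) | (a.0 + 0\{b,c}) | a.(b.0 | (0 + 0)) | --a--▸ s5, --a--▸ s7
  s4 = b.(0 + 0) | 0 | (b.0 | (0 + 0)) | --b--▸ s8, --b--▸ s9
  s5 = (0 + 0) | (a.0 + 0\{b,c}) | (b.0 | (0 + 0)) | --a--▸ s8, --b--▸ s10
  s6 = b.(0 + 0) | (a.0 + 0\{b,c}) | (0 | (0 + 0)) | --a--▸ s9, --b--▸ s10
  s7 = (0 + 0) | 0 | a.(b.0 | (0 + 0)) | --a--▸ s8
  s8 = (0 + 0) | 0 | (b.0 | (0 + 0)) | --b--▸ s11
  s9 = b.(0 + 0) | 0 | (0 | (0 + 0)) | --b--▸ s11
  s10 = (0 + 0) | (a.0 + 0\{b,c}) | (0 | (0 + 0)) | --a--▸ s11
  s11 = (0 + 0) | 0 | (0 | (0 + 0)) | (no moves)
Reachable graph of Q (12 states):
  t0 = b.(0 + 0) | (a.0 + 0\{b,c} + a.0) | a.(b.0 | (0 + 0)) | --a--▸ t1, --a--▸ t2, --b--▸ t3
  t1 = b.(0 + 0) | (a.0 + 0\{b,c} + a.0) | (b.0 | (0 + 0)) | --a--▸ t4, --b--▸ t5, --b--▸ t6
  t2 = b.(0 + 0) | 0 | a.(b.0 | (0 + 0)) | --a--▸ t4, --b--▸ t7
  t3 = (0 + 0) | (a.0 + 0\{b,c} + a.0) | a.(b.0 | (0 + 0)) | --a--▸ t5, --a--▸ t7
  t4 = b.(0 + 0) | 0 | (b.0 | (0 + 0)) | --b--▸ t8, --b--▸ t9
  t5 = (0 + 0) | (a.0 + 0\{b,c} + a.0) | (b.0 | (0 + 0)) | --a--▸ t8, --b--▸ t10
  t6 = b.(0 + 0) | (a.0 + 0\{b,c} + a.0) | (0 | (0 + 0)) | --a--▸ t9, --b--▸ t10
  t7 = (0 + 0) | 0 | a.(b.0 | (0 + 0)) | --a--▸ t8
  t8 = (0 + 0) | 0 | (b.0 | (0 + 0)) | --b--▸ t11
  t9 = b.(0 + 0) | 0 | (0 | (0 + 0)) | --b--▸ t11
  t10 = (0 + 0) | (a.0 + 0\{b,c} + a.0) | (0 | (0 + 0)) | --a--▸ t11
  t11 = (0 + 0) | 0 | (0 | (0 + 0)) | (no moves)
Bisimilarity quotient blocks:
  B0 = {s0, t0}
  B1 = {s2, t2}
  B2 = {s7, t7}
  B3 = {s8, s9, t8, t9}
  B4 = {s11, t11}
  B5 = {s4, t4}
  B6 = {s3, t3}
  B7 = {s5, s6, t5, t6}
  B8 = {s10, t10}
  B9 = {s1, t1}
s0 ∈ B0, t0 ∈ B0 → same block

bisimilar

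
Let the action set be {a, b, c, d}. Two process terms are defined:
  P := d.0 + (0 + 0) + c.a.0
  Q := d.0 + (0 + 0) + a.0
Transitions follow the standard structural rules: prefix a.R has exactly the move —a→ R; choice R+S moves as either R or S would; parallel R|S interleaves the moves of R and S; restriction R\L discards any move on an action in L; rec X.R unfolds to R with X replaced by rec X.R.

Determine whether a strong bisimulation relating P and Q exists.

not bisimilar

P's transition system — 3 states:
  p0 = d.0 + (0 + 0) + c.a.0 has moves -c-> p1, -d-> p2
  p1 = a.0 has moves -a-> p2
  p2 = 0 has moves stopped
Q's transition system — 2 states:
  q0 = d.0 + (0 + 0) + a.0 has moves -a-> q1, -d-> q1
  q1 = 0 has moves stopped
Coarsest stable partition (strong bisimilarity classes):
  B0 = {p0}
  B1 = {p2, q1}
  B2 = {p1}
  B3 = {q0}
p0 ∈ B0, q0 ∈ B3 → different blocks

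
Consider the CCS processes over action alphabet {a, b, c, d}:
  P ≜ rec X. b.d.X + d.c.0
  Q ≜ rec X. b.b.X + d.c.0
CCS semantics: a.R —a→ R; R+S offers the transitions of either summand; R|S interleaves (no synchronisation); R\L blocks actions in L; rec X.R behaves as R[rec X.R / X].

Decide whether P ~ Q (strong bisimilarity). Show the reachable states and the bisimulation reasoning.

not bisimilar

LTS(P): 4 reachable states
  s0 = rec X. b.d.X + d.c.0 ⊢ ··b··> s1, ··d··> s2
  s1 = d.(rec X. b.d.X + d.c.0) ⊢ ··d··> s0
  s2 = c.0 ⊢ ··c··> s3
  s3 = 0 ⊢ ∅
LTS(Q): 4 reachable states
  t0 = rec X. b.b.X + d.c.0 ⊢ ··b··> t1, ··d··> t2
  t1 = b.(rec X. b.b.X + d.c.0) ⊢ ··b··> t0
  t2 = c.0 ⊢ ··c··> t3
  t3 = 0 ⊢ ∅
Partition-refinement fixed point:
  B0 = {s0}
  B1 = {s2, t2}
  B2 = {s3, t3}
  B3 = {s1}
  B4 = {t0}
  B5 = {t1}
s0 ∈ B0, t0 ∈ B4 → different blocks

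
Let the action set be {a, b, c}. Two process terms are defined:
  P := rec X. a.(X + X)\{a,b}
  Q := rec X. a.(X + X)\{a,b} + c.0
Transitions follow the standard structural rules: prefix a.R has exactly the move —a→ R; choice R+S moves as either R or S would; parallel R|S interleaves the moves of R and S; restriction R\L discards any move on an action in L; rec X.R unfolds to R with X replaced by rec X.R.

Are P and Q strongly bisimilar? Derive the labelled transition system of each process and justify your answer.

Reachable graph of P (2 states):
  u0 = rec X. a.(X + X)\{a,b} :: -a-> u1
  u1 = ((rec X. a.(X + X)\{a,b}) + (rec X. a.(X + X)\{a,b}))\{a,b} :: stopped
Reachable graph of Q (4 states):
  v0 = rec X. a.(X + X)\{a,b} + c.0 :: -a-> v1, -c-> v2
  v1 = ((rec X. a.(X + X)\{a,b} + c.0) + (rec X. a.(X + X)\{a,b} + c.0))\{a,b} :: -c-> v3
  v2 = 0 :: stopped
  v3 = 0\{a,b} :: stopped
Bisimilarity quotient blocks:
  B0 = {u0}
  B1 = {u1, v2, v3}
  B2 = {v0}
  B3 = {v1}
u0 ∈ B0, v0 ∈ B2 → different blocks

P ≁ Q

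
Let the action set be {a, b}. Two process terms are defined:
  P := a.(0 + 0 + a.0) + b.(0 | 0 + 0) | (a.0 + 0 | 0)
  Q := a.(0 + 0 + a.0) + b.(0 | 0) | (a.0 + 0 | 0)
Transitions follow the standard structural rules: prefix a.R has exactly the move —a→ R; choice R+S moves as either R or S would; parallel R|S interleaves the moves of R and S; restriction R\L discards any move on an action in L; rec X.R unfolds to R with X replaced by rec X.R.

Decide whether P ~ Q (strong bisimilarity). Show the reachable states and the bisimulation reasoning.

Reachable graph of P (6 states):
  m0 = a.(0 + 0 + a.0) + b.(0 | 0 + 0) | (a.0 + 0 | 0) ⊢ --a--▸ m1, --a--▸ m2, --b--▸ m3
  m1 = 0 + 0 + a.0 ⊢ --a--▸ m4
  m2 = b.(0 | 0 + 0) | 0 ⊢ --b--▸ m5
  m3 = (0 | 0 + 0) | (a.0 + 0 | 0) ⊢ --a--▸ m5
  m4 = 0 ⊢ (no moves)
  m5 = (0 | 0 + 0) | 0 ⊢ (no moves)
Reachable graph of Q (6 states):
  n0 = a.(0 + 0 + a.0) + b.(0 | 0) | (a.0 + 0 | 0) ⊢ --a--▸ n1, --a--▸ n2, --b--▸ n3
  n1 = 0 + 0 + a.0 ⊢ --a--▸ n4
  n2 = b.(0 | 0) | 0 ⊢ --b--▸ n5
  n3 = 0 | 0 | (a.0 + 0 | 0) ⊢ --a--▸ n5
  n4 = 0 ⊢ (no moves)
  n5 = 0 | 0 | 0 ⊢ (no moves)
Coarsest stable partition (strong bisimilarity classes):
  B0 = {m0, n0}
  B1 = {m2, n2}
  B2 = {m4, m5, n4, n5}
  B3 = {m1, m3, n1, n3}
m0 ∈ B0, n0 ∈ B0 → same block

bisimilar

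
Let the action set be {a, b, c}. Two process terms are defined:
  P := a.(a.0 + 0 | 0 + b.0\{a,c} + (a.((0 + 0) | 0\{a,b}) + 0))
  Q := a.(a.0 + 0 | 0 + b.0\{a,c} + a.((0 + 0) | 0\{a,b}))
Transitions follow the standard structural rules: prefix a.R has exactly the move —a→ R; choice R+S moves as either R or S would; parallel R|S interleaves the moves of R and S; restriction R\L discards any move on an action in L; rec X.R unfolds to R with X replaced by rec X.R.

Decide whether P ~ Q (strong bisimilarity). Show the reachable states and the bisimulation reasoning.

LTS(P): 5 reachable states
  m0 = a.(a.0 + 0 | 0 + b.0\{a,c} + (a.((0 + 0) | 0\{a,b}) + 0)) | =a=> m1
  m1 = a.0 + 0 | 0 + b.0\{a,c} + (a.((0 + 0) | 0\{a,b}) + 0) | =a=> m2, =a=> m3, =b=> m4
  m2 = (0 + 0) | 0\{a,b} | (no moves)
  m3 = 0 | (no moves)
  m4 = 0\{a,c} | (no moves)
LTS(Q): 5 reachable states
  n0 = a.(a.0 + 0 | 0 + b.0\{a,c} + a.((0 + 0) | 0\{a,b})) | =a=> n1
  n1 = a.0 + 0 | 0 + b.0\{a,c} + a.((0 + 0) | 0\{a,b}) | =a=> n2, =a=> n3, =b=> n4
  n2 = (0 + 0) | 0\{a,b} | (no moves)
  n3 = 0 | (no moves)
  n4 = 0\{a,c} | (no moves)
Partition-refinement fixed point:
  B0 = {m0, n0}
  B1 = {m1, n1}
  B2 = {m2, m3, m4, n2, n3, n4}
m0 ∈ B0, n0 ∈ B0 → same block

P ~ Q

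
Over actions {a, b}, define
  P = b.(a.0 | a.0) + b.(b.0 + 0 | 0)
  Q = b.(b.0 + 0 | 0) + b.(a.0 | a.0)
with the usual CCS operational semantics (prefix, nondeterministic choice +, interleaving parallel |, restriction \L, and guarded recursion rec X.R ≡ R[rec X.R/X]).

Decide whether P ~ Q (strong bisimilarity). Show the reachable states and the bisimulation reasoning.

YES

Reachable graph of P (7 states):
  s0 = b.(a.0 | a.0) + b.(b.0 + 0 | 0) has moves —b→ s1, —b→ s2
  s1 = a.0 | a.0 has moves —a→ s3, —a→ s4
  s2 = b.0 + 0 | 0 has moves —b→ s5
  s3 = 0 | a.0 has moves —a→ s6
  s4 = a.0 | 0 has moves —a→ s6
  s5 = 0 has moves (no moves)
  s6 = 0 | 0 has moves (no moves)
Reachable graph of Q (7 states):
  t0 = b.(b.0 + 0 | 0) + b.(a.0 | a.0) has moves —b→ t1, —b→ t2
  t1 = a.0 | a.0 has moves —a→ t3, —a→ t4
  t2 = b.0 + 0 | 0 has moves —b→ t5
  t3 = 0 | a.0 has moves —a→ t6
  t4 = a.0 | 0 has moves —a→ t6
  t5 = 0 has moves (no moves)
  t6 = 0 | 0 has moves (no moves)
Partition-refinement fixed point:
  B0 = {s0, t0}
  B1 = {s1, t1}
  B2 = {s3, s4, t3, t4}
  B3 = {s5, s6, t5, t6}
  B4 = {s2, t2}
s0 ∈ B0, t0 ∈ B0 → same block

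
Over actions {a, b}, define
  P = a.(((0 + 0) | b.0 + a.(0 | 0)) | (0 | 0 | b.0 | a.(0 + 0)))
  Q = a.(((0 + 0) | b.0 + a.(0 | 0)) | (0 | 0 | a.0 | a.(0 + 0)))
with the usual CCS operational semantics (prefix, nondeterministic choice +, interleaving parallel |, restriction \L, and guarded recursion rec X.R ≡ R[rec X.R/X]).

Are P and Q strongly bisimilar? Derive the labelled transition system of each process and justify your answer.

LTS(P): 13 reachable states
  u0 = a.(((0 + 0) | b.0 + a.(0 | 0)) | (0 | 0 | b.0 | a.(0 + 0))) ⊢ =a=> u1
  u1 = ((0 + 0) | b.0 + a.(0 | 0)) | (0 | 0 | b.0 | a.(0 + 0)) ⊢ =a=> u2, =a=> u3, =b=> u4, =b=> u5
  u2 = ((0 + 0) | b.0 + a.(0 | 0)) | (0 | 0 | b.0 | (0 + 0)) ⊢ =a=> u6, =b=> u7, =b=> u8
  u3 = 0 | 0 | (0 | 0 | b.0 | a.(0 + 0)) ⊢ =a=> u6, =b=> u9
  u4 = ((0 + 0) | b.0 + a.(0 | 0)) | (0 | 0 | 0 | a.(0 + 0)) ⊢ =a=> u7, =a=> u9, =b=> u10
  u5 = (0 + 0) | 0 | (0 | 0 | b.0 | a.(0 + 0)) ⊢ =a=> u8, =b=> u10
  u6 = 0 | 0 | (0 | 0 | b.0 | (0 + 0)) ⊢ =b=> u11
  u7 = ((0 + 0) | b.0 + a.(0 | 0)) | (0 | 0 | 0 | (0 + 0)) ⊢ =a=> u11, =b=> u12
  u8 = (0 + 0) | 0 | (0 | 0 | b.0 | (0 + 0)) ⊢ =b=> u12
  u9 = 0 | 0 | (0 | 0 | 0 | a.(0 + 0)) ⊢ =a=> u11
  u10 = (0 + 0) | 0 | (0 | 0 | 0 | a.(0 + 0)) ⊢ =a=> u12
  u11 = 0 | 0 | (0 | 0 | 0 | (0 + 0)) ⊢ stopped
  u12 = (0 + 0) | 0 | (0 | 0 | 0 | (0 + 0)) ⊢ stopped
LTS(Q): 13 reachable states
  v0 = a.(((0 + 0) | b.0 + a.(0 | 0)) | (0 | 0 | a.0 | a.(0 + 0))) ⊢ =a=> v1
  v1 = ((0 + 0) | b.0 + a.(0 | 0)) | (0 | 0 | a.0 | a.(0 + 0)) ⊢ =a=> v2, =a=> v3, =a=> v4, =b=> v5
  v2 = ((0 + 0) | b.0 + a.(0 | 0)) | (0 | 0 | 0 | a.(0 + 0)) ⊢ =a=> v6, =a=> v7, =b=> v8
  v3 = ((0 + 0) | b.0 + a.(0 | 0)) | (0 | 0 | a.0 | (0 + 0)) ⊢ =a=> v6, =a=> v9, =b=> v10
  v4 = 0 | 0 | (0 | 0 | a.0 | a.(0 + 0)) ⊢ =a=> v7, =a=> v9
  v5 = (0 + 0) | 0 | (0 | 0 | a.0 | a.(0 + 0)) ⊢ =a=> v10, =a=> v8
  v6 = ((0 + 0) | b.0 + a.(0 | 0)) | (0 | 0 | 0 | (0 + 0)) ⊢ =a=> v11, =b=> v12
  v7 = 0 | 0 | (0 | 0 | 0 | a.(0 + 0)) ⊢ =a=> v11
  v8 = (0 + 0) | 0 | (0 | 0 | 0 | a.(0 + 0)) ⊢ =a=> v12
  v9 = 0 | 0 | (0 | 0 | a.0 | (0 + 0)) ⊢ =a=> v11
  v10 = (0 + 0) | 0 | (0 | 0 | a.0 | (0 + 0)) ⊢ =a=> v12
  v11 = 0 | 0 | (0 | 0 | 0 | (0 + 0)) ⊢ stopped
  v12 = (0 + 0) | 0 | (0 | 0 | 0 | (0 + 0)) ⊢ stopped
Coarsest stable partition (strong bisimilarity classes):
  B0 = {u0}
  B1 = {u1}
  B2 = {u3, u5}
  B3 = {u6, u8}
  B4 = {u11, u12, v11, v12}
  B5 = {u10, u9, v10, v7, v8, v9}
  B6 = {u4, v2, v3}
  B7 = {u7, v6}
  B8 = {u2}
  B9 = {v0}
  B10 = {v1}
  B11 = {v4, v5}
u0 ∈ B0, v0 ∈ B9 → different blocks

not bisimilar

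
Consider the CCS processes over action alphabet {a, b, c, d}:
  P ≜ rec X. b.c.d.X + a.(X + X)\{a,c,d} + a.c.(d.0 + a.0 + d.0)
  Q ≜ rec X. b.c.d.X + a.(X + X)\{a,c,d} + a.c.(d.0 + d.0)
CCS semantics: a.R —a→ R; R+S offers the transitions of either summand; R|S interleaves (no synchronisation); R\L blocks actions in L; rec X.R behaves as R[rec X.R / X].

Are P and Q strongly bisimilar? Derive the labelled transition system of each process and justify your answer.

LTS(P): 8 reachable states
  u0 = rec X. b.c.d.X + a.(X + X)\{a,c,d} + a.c.(d.0 + a.0 + d.0) has moves --a--▸ u1, --a--▸ u2, --b--▸ u3
  u1 = ((rec X. b.c.d.X + a.(X + X)\{a,c,d} + a.c.(d.0 + a.0 + d.0)) + (rec X. b.c.d.X + a.(X + X)\{a,c,d} + a.c.(d.0 + a.0 + d.0)))\{a,c,d} has moves --b--▸ u4
  u2 = c.(d.0 + a.0 + d.0) has moves --c--▸ u5
  u3 = c.d.(rec X. b.c.d.X + a.(X + X)\{a,c,d} + a.c.(d.0 + a.0 + d.0)) has moves --c--▸ u6
  u4 = (c.d.(rec X. b.c.d.X + a.(X + X)\{a,c,d} + a.c.(d.0 + a.0 + d.0)))\{a,c,d} has moves ·
  u5 = d.0 + a.0 + d.0 has moves --a--▸ u7, --d--▸ u7
  u6 = d.(rec X. b.c.d.X + a.(X + X)\{a,c,d} + a.c.(d.0 + a.0 + d.0)) has moves --d--▸ u0
  u7 = 0 has moves ·
LTS(Q): 8 reachable states
  v0 = rec X. b.c.d.X + a.(X + X)\{a,c,d} + a.c.(d.0 + d.0) has moves --a--▸ v1, --a--▸ v2, --b--▸ v3
  v1 = ((rec X. b.c.d.X + a.(X + X)\{a,c,d} + a.c.(d.0 + d.0)) + (rec X. b.c.d.X + a.(X + X)\{a,c,d} + a.c.(d.0 + d.0)))\{a,c,d} has moves --b--▸ v4
  v2 = c.(d.0 + d.0) has moves --c--▸ v5
  v3 = c.d.(rec X. b.c.d.X + a.(X + X)\{a,c,d} + a.c.(d.0 + d.0)) has moves --c--▸ v6
  v4 = (c.d.(rec X. b.c.d.X + a.(X + X)\{a,c,d} + a.c.(d.0 + d.0)))\{a,c,d} has moves ·
  v5 = d.0 + d.0 has moves --d--▸ v7
  v6 = d.(rec X. b.c.d.X + a.(X + X)\{a,c,d} + a.c.(d.0 + d.0)) has moves --d--▸ v0
  v7 = 0 has moves ·
Coarsest stable partition (strong bisimilarity classes):
  B0 = {u0}
  B1 = {u1, v1}
  B2 = {u4, u7, v4, v7}
  B3 = {u3}
  B4 = {u6}
  B5 = {u2}
  B6 = {u5}
  B7 = {v0}
  B8 = {v3}
  B9 = {v6}
  B10 = {v2}
  B11 = {v5}
u0 ∈ B0, v0 ∈ B7 → different blocks

not bisimilar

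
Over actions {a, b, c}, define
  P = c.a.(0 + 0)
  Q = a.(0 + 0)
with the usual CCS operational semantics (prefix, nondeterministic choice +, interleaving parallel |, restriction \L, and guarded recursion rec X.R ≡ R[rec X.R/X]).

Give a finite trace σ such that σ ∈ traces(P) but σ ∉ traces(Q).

LTS(P): 3 reachable states
  m0 = c.a.(0 + 0) → --c--▸ m1
  m1 = a.(0 + 0) → --a--▸ m2
  m2 = 0 + 0 → deadlocked
LTS(Q): 2 reachable states
  n0 = a.(0 + 0) → --a--▸ n1
  n1 = 0 + 0 → deadlocked
Executing c from P (initial set {m0}):
  step 1 (c): {m1}
  P completes σ.
Executing c from Q (initial set {n0}):
  step 1 (c): no successor for Q

c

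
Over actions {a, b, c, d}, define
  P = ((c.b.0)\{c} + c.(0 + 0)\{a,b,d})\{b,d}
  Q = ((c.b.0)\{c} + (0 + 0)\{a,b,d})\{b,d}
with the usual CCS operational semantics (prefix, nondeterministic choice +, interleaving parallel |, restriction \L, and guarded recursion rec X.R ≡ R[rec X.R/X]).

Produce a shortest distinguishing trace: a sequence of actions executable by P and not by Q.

c

Reachable graph of P (2 states):
  m0 = ((c.b.0)\{c} + c.(0 + 0)\{a,b,d})\{b,d} → -c-> m1
  m1 = (0 + 0)\{a,b,d}\{b,d} → stopped
Reachable graph of Q (1 states):
  n0 = ((c.b.0)\{c} + (0 + 0)\{a,b,d})\{b,d} → stopped
Executing c from P (initial set {m0}):
  [1] c ⇒ {m1}
  ✓ P
Executing c from Q (initial set {n0}):
  [1] c ⇒ no successor for Q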